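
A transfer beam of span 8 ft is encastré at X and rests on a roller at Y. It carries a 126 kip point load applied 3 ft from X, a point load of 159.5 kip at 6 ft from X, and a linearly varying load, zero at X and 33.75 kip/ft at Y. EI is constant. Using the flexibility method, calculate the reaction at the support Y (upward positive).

R_Y = 198.4 kip

Release the roller at Y. Primary structure: cantilever fixed at X.
Downward deflection at the released point Y due to the loads:
  point load 126 at a = 3: Pa²(3L − a)/(6EI) = 3969/EI
  point load 159.5 at a = 6: Pa²(3L − a)/(6EI) = 17226/EI
  triangular load, peak 33.75 at the free end: 11w₀L⁴/(120EI) = 12672/EI
  δ_0 = 33867/EI
Flexibility coefficient — unit upward force at Y: δ_{YY} = L³/(3EI) = 170.7/EI.
Compatibility at Y: δ_0 − R_Y·δ_{YY} = 0, so R_Y = 33867/170.7 = 198.4 kip.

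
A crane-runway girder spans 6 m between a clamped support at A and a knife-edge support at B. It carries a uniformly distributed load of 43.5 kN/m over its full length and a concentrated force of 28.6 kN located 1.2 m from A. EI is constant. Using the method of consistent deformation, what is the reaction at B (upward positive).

R_B = 99.48 kN

Take the reaction at B as the redundant and release it; the primary structure is a cantilever fixed at A.
Deflection at B on the released cantilever, summing each load's contribution:
  UDL 43.5: wL⁴/(8EI) = 7047/EI
  point load 28.6 at a = 1.2: Pa²(3L − a)/(6EI) = 115.3/EI
  δ_0 = 7162/EI
Flexibility coefficient — unit upward force at B: δ_{BB} = L³/(3EI) = 72/EI.
Compatibility at B: δ_0 − R_B·δ_{BB} = 0, so R_B = 7162/72 = 99.48 kN.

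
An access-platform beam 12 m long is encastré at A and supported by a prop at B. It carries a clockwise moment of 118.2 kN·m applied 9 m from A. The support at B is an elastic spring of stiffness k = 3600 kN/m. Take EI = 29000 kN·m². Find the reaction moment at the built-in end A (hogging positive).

Take the reaction at B as the redundant and release it; the primary structure is a cantilever fixed at A.
Primary-structure tip deflection at B by superposition:
  clockwise couple 118.2 at a = 9: M₀a(2L − a)/(2EI) = 7978/EI
Tip deflection under a unit load at B: L³/(3EI) = 576/EI.
With EI = 29000 kN·m²: δ_0 = 0.27512 m and δ_{BB} = 0.019862 m/kN.
Compatibility — the spring shortens by R_B/k under the reaction it provides: δ_0 − R_B·δ_{BB} = R_B/k. With 1/k = 0.000278 m/kN, R_B = δ_0 / (δ_{BB} + 1/k) = 0.27512 / (0.019862 + 0.000278) = 13.66 kN.
Moment equilibrium about A: M_A = Σ(load moments about A) − R_B·L = 118.2 − 13.66×12 = -45.73 kN·m.

M_A = -45.73 kN·m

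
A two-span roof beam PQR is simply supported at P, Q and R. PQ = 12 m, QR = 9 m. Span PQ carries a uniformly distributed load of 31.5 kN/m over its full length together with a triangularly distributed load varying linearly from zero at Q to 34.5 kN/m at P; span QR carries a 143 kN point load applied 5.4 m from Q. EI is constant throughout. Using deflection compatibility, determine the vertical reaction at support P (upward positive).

R_P = 278.5 kN

Take M_Q as the redundant. Released structure: two simple spans PQ and QR with a hinge at Q.
End slopes at the hinge Q, treating each span as simply supported:
  span PQ: UDL 31.5: wL³/(24EI) = 2268/EI
  span PQ: triangular load, peak 34.5: 7w₀L³/(360EI) = 1159/EI
  span QR: point load 143 at a = 5.4: Pab(L + b)/(6LEI) = 648.6/EI
  relative rotation θ_0 = (3427 + 648.6)/EI = 4076/EI
A unit hogging moment at Q produces rotation L₁/(3EI) + L₂/(3EI) = 7/EI.
Compatibility: M_Q·(L₁+L₂)/(3EI) = θ_0, giving M_Q = 582.3 kN·m (hogging).
Span PQ, ΣM about P with M_Q applied at Q: R_Q^{PQ}·12 = 3096 + 582.3, so R_Q^{PQ} = 306.5 kN and R_P = 585 − 306.5 = 278.5 kN.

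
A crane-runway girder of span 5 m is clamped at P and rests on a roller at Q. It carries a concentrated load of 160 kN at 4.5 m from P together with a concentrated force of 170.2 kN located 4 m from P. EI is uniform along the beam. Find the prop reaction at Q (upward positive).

Remove the prop at Q; the released (primary) structure is a cantilever built in at P.
Free-end deflection of the primary structure under the applied loading (downward +):
  point load 160 at a = 4.5: Pa²(3L − a)/(6EI) = 5670/EI
  point load 170.2 at a = 4: Pa²(3L − a)/(6EI) = 4993/EI
  δ_0 = 10663/EI
Flexibility coefficient — unit upward force at Q: δ_{QQ} = L³/(3EI) = 41.67/EI.
The prop prevents deflection at Q: R_Q = δ_0/δ_{QQ} = 10663/41.67 = 255.9 kN.

R_Q = 255.9 kN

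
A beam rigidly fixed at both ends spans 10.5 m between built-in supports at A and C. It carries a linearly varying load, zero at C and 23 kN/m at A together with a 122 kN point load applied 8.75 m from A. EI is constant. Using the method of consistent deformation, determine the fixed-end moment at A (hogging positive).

M_A = 156.4 kN·m

Take the two fixed-end moments M_A, M_C as redundants; the released structure is the simple span AC.
Simple-span end rotations at A and C under the given loads:
  at A: triangular load, peak 23: w₀L³/(45EI) = 591.7/EI
  at C: triangular load, peak 23: 7w₀L³/(360EI) = 517.7/EI
  at A: point load 122 at a = 8.75: Pab(L + b)/(6LEI) = 363.2/EI
  at C: point load 122 at a = 8.75: Pab(L + a)/(6LEI) = 570.8/EI
  θ_A0 = 954.9/EI,  θ_C0 = 1089/EI
Flexibility coefficients: a unit moment at one end gives L/(3EI) there and L/(6EI) at the far end, so f₁₁ = f₂₂ = 3.5/EI and f₁₂ = f₂₁ = 1.75/EI.
Compatibility — zero rotation at each built-in end:
  3.5 M_A + 1.75 M_C = 954.9
  1.75 M_A + 3.5 M_C = 1089
Solving the pair gives M_A = 156.4 kN·m and M_C = 232.8 kN·m (hogging).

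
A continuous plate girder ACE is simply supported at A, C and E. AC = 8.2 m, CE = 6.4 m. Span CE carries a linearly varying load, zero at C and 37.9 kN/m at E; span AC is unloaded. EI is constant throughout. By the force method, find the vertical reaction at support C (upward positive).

Insert a hinge at C; M_C is the redundant, and each span becomes simply supported.
End slopes at the hinge C, treating each span as simply supported:
  span CE: triangular load, peak 37.9: 7w₀L³/(360EI) = 193.2/EI
  relative rotation θ_0 = (0 + 193.2)/EI = 193.2/EI
A unit hogging moment at C produces rotation L₁/(3EI) + L₂/(3EI) = 4.867/EI.
Slope continuity at C: θ_0 = M_C·4.867/EI, so M_C = 193.2/4.867 = 39.7 kN·m (hogging).
Span AC, ΣM about A with M_C applied at C: R_C^{AC}·8.2 = 0 + 39.7, so R_C^{AC} = 4.841 kN and R_A = 0 − 4.841 = -4.841 kN.
Span CE, ΣM about E: R_C^{CE}·6.4 = 258.7 + 39.7, so R_C^{CE} = 46.63 kN and R_E = 121.3 − 46.63 = 74.65 kN.
R_C = 4.841 + 46.63 = 51.47 kN.

R_C = 51.47 kN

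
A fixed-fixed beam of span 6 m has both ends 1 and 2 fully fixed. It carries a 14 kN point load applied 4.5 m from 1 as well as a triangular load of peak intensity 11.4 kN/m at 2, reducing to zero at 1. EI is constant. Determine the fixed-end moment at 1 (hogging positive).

Release both end moments; the primary structure is a simply-supported span 12 with redundants M_1 and M_2.
On the primary (simply-supported) span, the end slopes from the loading are:
  at 1: point load 14 at a = 4.5: Pab(L + b)/(6LEI) = 19.69/EI
  at 2: point load 14 at a = 4.5: Pab(L + a)/(6LEI) = 27.56/EI
  at 1: triangular load, peak 11.4: 7w₀L³/(360EI) = 47.88/EI
  at 2: triangular load, peak 11.4: w₀L³/(45EI) = 54.72/EI
  θ_10 = 67.57/EI,  θ_20 = 82.28/EI
Flexibility coefficients: a unit moment at one end gives L/(3EI) there and L/(6EI) at the far end, so f₁₁ = f₂₂ = 2/EI and f₁₂ = f₂₁ = 1/EI.
Compatibility — zero rotation at each built-in end:
  2 M_1 + 1 M_2 = 67.57
  1 M_1 + 2 M_2 = 82.28
Solving the pair gives M_1 = 17.62 kN·m and M_2 = 32.33 kN·m (hogging).

M_1 = 17.62 kN·m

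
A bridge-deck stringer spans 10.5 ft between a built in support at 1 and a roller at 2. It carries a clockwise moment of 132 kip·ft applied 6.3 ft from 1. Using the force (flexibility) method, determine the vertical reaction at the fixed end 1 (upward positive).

Take the reaction at 2 as the redundant and release it; the primary structure is a cantilever fixed at 1.
Downward deflection at the released point 2 due to the loads:
  clockwise couple 132 at a = 6.3: M₀a(2L − a)/(2EI) = 6112/EI
Tip deflection under a unit load at 2: L³/(3EI) = 385.9/EI.
Compatibility at 2: δ_0 − R_2·δ_{22} = 0, so R_2 = 6112/385.9 = 15.84 kip.
Vertical equilibrium: R_1 = ΣP − R_2 = 0 − 15.84 = -15.84 kip.

R_1 = -15.84 kip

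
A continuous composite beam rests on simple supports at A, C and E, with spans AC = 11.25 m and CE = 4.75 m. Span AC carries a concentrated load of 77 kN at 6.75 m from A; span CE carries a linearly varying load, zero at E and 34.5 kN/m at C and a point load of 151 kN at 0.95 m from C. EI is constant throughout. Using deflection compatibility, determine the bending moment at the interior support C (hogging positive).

M_C = 163 kN·m

Insert a hinge at C; M_C is the redundant, and each span becomes simply supported.
Discontinuity in slope at C on the released structure — sum the simple-span end rotations:
  span AC: point load 77 at a = 6.75: Pab(L + a)/(6LEI) = 623.7/EI
  span CE: triangular load, peak 34.5: w₀L³/(45EI) = 82.17/EI
  span CE: point load 151 at a = 0.95: Pab(L + b)/(6LEI) = 163.5/EI
  relative rotation θ_0 = (623.7 + 245.7)/EI = 869.4/EI
A unit hogging moment at C produces rotation L₁/(3EI) + L₂/(3EI) = 5.333/EI.
Compatibility: M_C·(L₁+L₂)/(3EI) = θ_0, giving M_C = 163 kN·m (hogging).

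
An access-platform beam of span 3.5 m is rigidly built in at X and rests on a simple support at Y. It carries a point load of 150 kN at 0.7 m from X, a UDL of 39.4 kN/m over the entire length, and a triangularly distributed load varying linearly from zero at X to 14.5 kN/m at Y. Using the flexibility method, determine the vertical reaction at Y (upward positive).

Choose R_Y as the redundant. The primary structure is the cantilever fixed at X.
Deflection at Y on the released cantilever, summing each load's contribution:
  point load 150 at a = 0.7: Pa²(3L − a)/(6EI) = 120/EI
  UDL 39.4: wL⁴/(8EI) = 739.1/EI
  triangular load, peak 14.5 at the free end: 11w₀L⁴/(120EI) = 199.5/EI
  δ_0 = 1059/EI
Flexibility coefficient — unit upward force at Y: δ_{YY} = L³/(3EI) = 14.29/EI.
The prop prevents deflection at Y: R_Y = δ_0/δ_{YY} = 1059/14.29 = 74.07 kN.

R_Y = 74.07 kN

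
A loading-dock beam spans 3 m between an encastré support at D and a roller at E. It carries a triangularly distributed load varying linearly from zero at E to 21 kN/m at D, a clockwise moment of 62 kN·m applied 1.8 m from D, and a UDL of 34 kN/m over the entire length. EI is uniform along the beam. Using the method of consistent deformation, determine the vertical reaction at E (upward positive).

R_E = 70.59 kN

Release the roller at E. Primary structure: cantilever fixed at D.
Free-end deflection of the primary structure under the applied loading (downward +):
  triangular load, peak 21 at the fixed end: w₀L⁴/(30EI) = 56.7/EI
  clockwise couple 62 at a = 1.8: M₀a(2L − a)/(2EI) = 234.4/EI
  UDL 34: wL⁴/(8EI) = 344.2/EI
  δ_0 = 635.3/EI
Tip deflection under a unit load at E: L³/(3EI) = 9/EI.
Compatibility at E: δ_0 − R_E·δ_{EE} = 0, so R_E = 635.3/9 = 70.59 kN.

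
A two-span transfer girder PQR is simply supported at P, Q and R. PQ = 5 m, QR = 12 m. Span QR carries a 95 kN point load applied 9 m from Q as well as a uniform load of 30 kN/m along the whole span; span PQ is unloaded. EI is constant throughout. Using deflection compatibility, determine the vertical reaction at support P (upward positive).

R_P = -95.1 kN

Release continuity at Q by inserting a hinge; the redundant is the internal moment M_Q. The primary structure is two simply-supported spans PQ and QR.
Rotations at Q on the released spans (each span's end-slope, ×1/EI):
  span QR: point load 95 at a = 9: Pab(L + b)/(6LEI) = 534.4/EI
  span QR: UDL 30: wL³/(24EI) = 2160/EI
  relative rotation θ_0 = (0 + 2694)/EI = 2694/EI
A unit hogging moment at Q produces rotation L₁/(3EI) + L₂/(3EI) = 5.667/EI.
Slope continuity at Q: θ_0 = M_Q·5.667/EI, so M_Q = 2694/5.667 = 475.5 kN·m (hogging).
Span PQ, ΣM about P with M_Q applied at Q: R_Q^{PQ}·5 = 0 + 475.5, so R_Q^{PQ} = 95.1 kN and R_P = 0 − 95.1 = -95.1 kN.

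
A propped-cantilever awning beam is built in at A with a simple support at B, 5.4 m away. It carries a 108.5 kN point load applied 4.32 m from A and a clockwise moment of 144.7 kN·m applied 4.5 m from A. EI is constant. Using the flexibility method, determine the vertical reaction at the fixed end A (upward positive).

Remove the prop at B; the released (primary) structure is a cantilever built in at A.
Deflection at B on the released cantilever, summing each load's contribution:
  point load 108.5 at a = 4.32: Pa²(3L − a)/(6EI) = 4009/EI
  clockwise couple 144.7 at a = 4.5: M₀a(2L − a)/(2EI) = 2051/EI
  δ_0 = 6060/EI
Flexibility coefficient — unit upward force at B: δ_{BB} = L³/(3EI) = 52.49/EI.
The prop prevents deflection at B: R_B = δ_0/δ_{BB} = 6060/52.49 = 115.5 kN.
Vertical equilibrium: R_A = ΣP − R_B = 108.5 − 115.5 = -6.962 kN.

R_A = -6.962 kN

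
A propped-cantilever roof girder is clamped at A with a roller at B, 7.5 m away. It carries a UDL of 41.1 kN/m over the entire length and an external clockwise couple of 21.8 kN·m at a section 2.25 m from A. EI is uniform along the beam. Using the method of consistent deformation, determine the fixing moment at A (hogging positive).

Choose R_B as the redundant. The primary structure is the cantilever fixed at A.
Primary-structure tip deflection at B by superposition:
  UDL 41.1: wL⁴/(8EI) = 16255/EI
  clockwise couple 21.8 at a = 2.25: M₀a(2L − a)/(2EI) = 312.7/EI
  δ_0 = 16568/EI
Tip deflection under a unit load at B: L³/(3EI) = 140.6/EI.
Compatibility at B: δ_0 − R_B·δ_{BB} = 0, so R_B = 16568/140.6 = 117.8 kN.
Moment equilibrium about A: M_A = Σ(load moments about A) − R_B·L = 1178 − 117.8×7.5 = 294.1 kN·m.

M_A = 294.1 kN·m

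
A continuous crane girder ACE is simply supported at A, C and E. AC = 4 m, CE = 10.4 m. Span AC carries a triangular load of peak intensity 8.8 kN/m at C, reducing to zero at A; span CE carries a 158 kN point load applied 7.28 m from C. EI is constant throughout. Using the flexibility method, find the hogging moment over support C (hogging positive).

M_C = 164.6 kN·m

Insert a hinge at C; M_C is the redundant, and each span becomes simply supported.
Rotations at C on the released spans (each span's end-slope, ×1/EI):
  span AC: triangular load, peak 8.8: w₀L³/(45EI) = 12.52/EI
  span CE: point load 158 at a = 7.28: Pab(L + b)/(6LEI) = 777.6/EI
  relative rotation θ_0 = (12.52 + 777.6)/EI = 790.1/EI
A unit hogging moment at C produces rotation L₁/(3EI) + L₂/(3EI) = 4.8/EI.
Compatibility: M_C·(L₁+L₂)/(3EI) = θ_0, giving M_C = 164.6 kN·m (hogging).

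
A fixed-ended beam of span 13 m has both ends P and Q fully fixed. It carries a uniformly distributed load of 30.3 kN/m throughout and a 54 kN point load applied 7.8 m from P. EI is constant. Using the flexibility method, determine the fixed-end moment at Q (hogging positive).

M_Q = 527.8 kN·m

Take the two fixed-end moments M_P, M_Q as redundants; the released structure is the simple span PQ.
Simple-span end rotations at P and Q under the given loads:
  at P: UDL 30.3: wL³/(24EI) = 2774/EI
  at Q: UDL 30.3: wL³/(24EI) = 2774/EI
  at P: point load 54 at a = 7.8: Pab(L + b)/(6LEI) = 511.1/EI
  at Q: point load 54 at a = 7.8: Pab(L + a)/(6LEI) = 584.1/EI
  θ_P0 = 3285/EI,  θ_Q0 = 3358/EI
Flexibility coefficients: a unit moment at one end gives L/(3EI) there and L/(6EI) at the far end, so f₁₁ = f₂₂ = 4.333/EI and f₁₂ = f₂₁ = 2.167/EI.
Compatibility — zero rotation at each built-in end:
  4.333 M_P + 2.167 M_Q = 3285
  2.167 M_P + 4.333 M_Q = 3358
Solving the pair gives M_P = 494.1 kN·m and M_Q = 527.8 kN·m (hogging).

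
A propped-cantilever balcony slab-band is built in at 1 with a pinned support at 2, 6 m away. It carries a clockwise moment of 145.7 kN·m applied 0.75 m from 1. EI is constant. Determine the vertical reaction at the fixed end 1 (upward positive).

R_1 = -8.537 kN

Take the reaction at 2 as the redundant and release it; the primary structure is a cantilever fixed at 1.
Primary-structure tip deflection at 2 by superposition:
  clockwise couple 145.7 at a = 0.75: M₀a(2L − a)/(2EI) = 614.7/EI
Tip deflection under a unit load at 2: L³/(3EI) = 72/EI.
The prop prevents deflection at 2: R_2 = δ_0/δ_{22} = 614.7/72 = 8.537 kN.
Vertical equilibrium: R_1 = ΣP − R_2 = 0 − 8.537 = -8.537 kN.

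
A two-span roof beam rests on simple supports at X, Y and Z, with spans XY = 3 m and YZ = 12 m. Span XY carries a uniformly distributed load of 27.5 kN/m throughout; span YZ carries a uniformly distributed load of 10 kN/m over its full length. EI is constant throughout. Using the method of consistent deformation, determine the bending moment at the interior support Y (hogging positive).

M_Y = 150.2 kN·m

Take M_Y as the redundant. Released structure: two simple spans XY and YZ with a hinge at Y.
Discontinuity in slope at Y on the released structure — sum the simple-span end rotations:
  span XY: UDL 27.5: wL³/(24EI) = 30.94/EI
  span YZ: UDL 10: wL³/(24EI) = 720/EI
  relative rotation θ_0 = (30.94 + 720)/EI = 750.9/EI
A unit hogging moment at Y produces rotation L₁/(3EI) + L₂/(3EI) = 5/EI.
Compatibility: M_Y·(L₁+L₂)/(3EI) = θ_0, giving M_Y = 150.2 kN·m (hogging).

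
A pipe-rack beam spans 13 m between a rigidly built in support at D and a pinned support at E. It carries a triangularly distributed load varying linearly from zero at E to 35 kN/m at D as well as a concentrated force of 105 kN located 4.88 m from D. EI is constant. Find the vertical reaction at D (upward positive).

R_D = 267.6 kN

Release the roller at E. Primary structure: cantilever fixed at D.
Downward deflection at the released point E due to the loads:
  triangular load, peak 35 at the fixed end: w₀L⁴/(30EI) = 33321/EI
  point load 105 at a = 4.88: Pa²(3L − a)/(6EI) = 14220/EI
  δ_0 = 47541/EI
Tip deflection under a unit load at E: L³/(3EI) = 732.3/EI.
The prop prevents deflection at E: R_E = δ_0/δ_{EE} = 47541/732.3 = 64.92 kN.
Vertical equilibrium: R_D = ΣP − R_E = 332.5 − 64.92 = 267.6 kN.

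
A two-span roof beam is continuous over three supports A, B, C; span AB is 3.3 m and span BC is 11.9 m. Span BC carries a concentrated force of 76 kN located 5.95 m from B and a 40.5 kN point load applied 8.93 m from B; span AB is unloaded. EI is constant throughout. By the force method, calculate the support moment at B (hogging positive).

M_B = 176.9 kN·m

Take M_B as the redundant. Released structure: two simple spans AB and BC with a hinge at B.
Discontinuity in slope at B on the released structure — sum the simple-span end rotations:
  span BC: point load 76 at a = 5.95: Pab(L + b)/(6LEI) = 672.6/EI
  span BC: point load 40.5 at a = 8.93: Pab(L + b)/(6LEI) = 223.7/EI
  relative rotation θ_0 = (0 + 896.4)/EI = 896.4/EI
A unit hogging moment at B produces rotation L₁/(3EI) + L₂/(3EI) = 5.067/EI.
Compatibility: M_B·(L₁+L₂)/(3EI) = θ_0, giving M_B = 176.9 kN·m (hogging).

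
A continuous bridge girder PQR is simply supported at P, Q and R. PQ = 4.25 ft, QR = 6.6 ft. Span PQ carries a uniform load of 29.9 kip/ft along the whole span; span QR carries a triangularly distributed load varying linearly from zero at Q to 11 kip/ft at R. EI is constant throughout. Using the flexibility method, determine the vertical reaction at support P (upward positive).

Release continuity at Q by inserting a hinge; the redundant is the internal moment M_Q. The primary structure is two simply-supported spans PQ and QR.
Discontinuity in slope at Q on the released structure — sum the simple-span end rotations:
  span PQ: UDL 29.9: wL³/(24EI) = 95.64/EI
  span QR: triangular load, peak 11: 7w₀L³/(360EI) = 61.49/EI
  relative rotation θ_0 = (95.64 + 61.49)/EI = 157.1/EI
A unit hogging moment at Q produces rotation L₁/(3EI) + L₂/(3EI) = 3.617/EI.
Compatibility: M_Q·(L₁+L₂)/(3EI) = θ_0, giving M_Q = 43.45 kip·ft (hogging).
Span PQ, ΣM about P with M_Q applied at Q: R_Q^{PQ}·4.25 = 270 + 43.45, so R_Q^{PQ} = 73.76 kip and R_P = 127.1 − 73.76 = 53.31 kip.

R_P = 53.31 kip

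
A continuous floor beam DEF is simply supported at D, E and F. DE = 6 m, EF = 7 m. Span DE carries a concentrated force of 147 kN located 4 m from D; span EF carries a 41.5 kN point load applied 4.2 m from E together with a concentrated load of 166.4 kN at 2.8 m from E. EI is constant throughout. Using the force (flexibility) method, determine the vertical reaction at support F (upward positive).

R_F = 59.73 kN

Insert a hinge at E; M_E is the redundant, and each span becomes simply supported.
Rotations at E on the released spans (each span's end-slope, ×1/EI):
  span DE: point load 147 at a = 4: Pab(L + a)/(6LEI) = 326.7/EI
  span EF: point load 41.5 at a = 4.2: Pab(L + b)/(6LEI) = 113.9/EI
  span EF: point load 166.4 at a = 2.8: Pab(L + b)/(6LEI) = 521.8/EI
  relative rotation θ_0 = (326.7 + 635.7)/EI = 962.4/EI
A unit hogging moment at E produces rotation L₁/(3EI) + L₂/(3EI) = 4.333/EI.
Compatibility: M_E·(L₁+L₂)/(3EI) = θ_0, giving M_E = 222.1 kN·m (hogging).
Span EF, ΣM about F: R_E^{EF}·7 = 815.1 + 222.1, so R_E^{EF} = 148.2 kN and R_F = 207.9 − 148.2 = 59.73 kN.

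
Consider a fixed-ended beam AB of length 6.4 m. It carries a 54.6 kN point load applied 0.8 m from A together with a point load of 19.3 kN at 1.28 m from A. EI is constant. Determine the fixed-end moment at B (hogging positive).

Take the two fixed-end moments M_A, M_B as redundants; the released structure is the simple span AB.
On the primary (simply-supported) span, the end slopes from the loading are:
  at A: point load 54.6 at a = 0.8: Pab(L + b)/(6LEI) = 76.44/EI
  at B: point load 54.6 at a = 0.8: Pab(L + a)/(6LEI) = 45.86/EI
  at A: point load 19.3 at a = 1.28: Pab(L + b)/(6LEI) = 37.95/EI
  at B: point load 19.3 at a = 1.28: Pab(L + a)/(6LEI) = 25.3/EI
  θ_A0 = 114.4/EI,  θ_B0 = 71.16/EI
Flexibility coefficients: a unit moment at one end gives L/(3EI) there and L/(6EI) at the far end, so f₁₁ = f₂₂ = 2.133/EI and f₁₂ = f₂₁ = 1.067/EI.
Compatibility — zero rotation at each built-in end:
  2.133 M_A + 1.067 M_B = 114.4
  1.067 M_A + 2.133 M_B = 71.16
Solving the pair gives M_A = 49.25 kN·m and M_B = 8.73 kN·m (hogging).

M_B = 8.73 kN·m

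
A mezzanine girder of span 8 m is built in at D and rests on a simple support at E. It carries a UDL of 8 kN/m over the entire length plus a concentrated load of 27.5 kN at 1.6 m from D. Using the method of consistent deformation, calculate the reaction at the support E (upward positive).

Remove the prop at E; the released (primary) structure is a cantilever built in at D.
Primary-structure tip deflection at E by superposition:
  UDL 8: wL⁴/(8EI) = 4096/EI
  point load 27.5 at a = 1.6: Pa²(3L − a)/(6EI) = 262.8/EI
  δ_0 = 4359/EI
Flexibility coefficient — unit upward force at E: δ_{EE} = L³/(3EI) = 170.7/EI.
Compatibility at E: δ_0 − R_E·δ_{EE} = 0, so R_E = 4359/170.7 = 25.54 kN.

R_E = 25.54 kN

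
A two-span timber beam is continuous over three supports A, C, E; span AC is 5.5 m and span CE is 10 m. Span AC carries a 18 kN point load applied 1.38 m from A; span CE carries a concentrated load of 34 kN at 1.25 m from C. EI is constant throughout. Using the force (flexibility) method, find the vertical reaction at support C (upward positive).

Insert a hinge at C; M_C is the redundant, and each span becomes simply supported.
End slopes at the hinge C, treating each span as simply supported:
  span AC: point load 18 at a = 1.38: Pab(L + a)/(6LEI) = 21.34/EI
  span CE: point load 34 at a = 1.25: Pab(L + b)/(6LEI) = 116.2/EI
  relative rotation θ_0 = (21.34 + 116.2)/EI = 137.5/EI
A unit hogging moment at C produces rotation L₁/(3EI) + L₂/(3EI) = 5.167/EI.
Slope continuity at C: θ_0 = M_C·5.167/EI, so M_C = 137.5/5.167 = 26.62 kN·m (hogging).
Span AC, ΣM about A with M_C applied at C: R_C^{AC}·5.5 = 24.84 + 26.62, so R_C^{AC} = 9.357 kN and R_A = 18 − 9.357 = 8.643 kN.
Span CE, ΣM about E: R_C^{CE}·10 = 297.5 + 26.62, so R_C^{CE} = 32.41 kN and R_E = 34 − 32.41 = 1.588 kN.
R_C = 9.357 + 32.41 = 41.77 kN.

R_C = 41.77 kN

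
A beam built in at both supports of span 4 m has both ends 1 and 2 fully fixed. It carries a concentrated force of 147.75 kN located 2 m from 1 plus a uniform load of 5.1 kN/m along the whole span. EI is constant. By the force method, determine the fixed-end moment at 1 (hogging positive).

M_1 = 80.67 kN·m

Release both end moments; the primary structure is a simply-supported span 12 with redundants M_1 and M_2.
End rotations of the released simple span under the applied load (×1/EI):
  at 1: point load 147.75 at a = 2: Pab(L + b)/(6LEI) = 147.8/EI
  at 2: point load 147.75 at a = 2: Pab(L + a)/(6LEI) = 147.8/EI
  at 1: UDL 5.1: wL³/(24EI) = 13.6/EI
  at 2: UDL 5.1: wL³/(24EI) = 13.6/EI
  θ_10 = 161.3/EI,  θ_20 = 161.3/EI
Flexibility coefficients: a unit moment at one end gives L/(3EI) there and L/(6EI) at the far end, so f₁₁ = f₂₂ = 1.333/EI and f₁₂ = f₂₁ = 0.6667/EI.
Compatibility — zero rotation at each built-in end:
  1.333 M_1 + 0.6667 M_2 = 161.3
  0.6667 M_1 + 1.333 M_2 = 161.3
Solving the pair gives M_1 = 80.67 kN·m and M_2 = 80.67 kN·m (hogging).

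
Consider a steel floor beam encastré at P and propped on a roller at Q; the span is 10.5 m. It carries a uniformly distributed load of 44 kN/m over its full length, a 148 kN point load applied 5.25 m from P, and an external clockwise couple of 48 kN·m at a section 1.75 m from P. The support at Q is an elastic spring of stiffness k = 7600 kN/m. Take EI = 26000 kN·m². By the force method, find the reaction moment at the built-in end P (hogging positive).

Remove the prop at Q; the released (primary) structure is a cantilever built in at P.
Downward deflection at the released point Q due to the loads:
  UDL 44: wL⁴/(8EI) = 66853/EI
  point load 148 at a = 5.25: Pa²(3L − a)/(6EI) = 17847/EI
  clockwise couple 48 at a = 1.75: M₀a(2L − a)/(2EI) = 808.5/EI
  δ_0 = 85508/EI
Flexibility coefficient — unit upward force at Q: δ_{QQ} = L³/(3EI) = 385.9/EI.
With EI = 26000 kN·m²: δ_0 = 3.2888 m and δ_{QQ} = 0.014841 m/kN.
Compatibility — the spring shortens by R_Q/k under the reaction it provides: δ_0 − R_Q·δ_{QQ} = R_Q/k. With 1/k = 0.000132 m/kN, R_Q = δ_0 / (δ_{QQ} + 1/k) = 3.2888 / (0.014841 + 0.000132) = 219.6 kN.
Moment equilibrium about P: M_P = Σ(load moments about P) − R_Q·L = 3250 − 219.6×10.5 = 944.2 kN·m.

M_P = 944.2 kN·m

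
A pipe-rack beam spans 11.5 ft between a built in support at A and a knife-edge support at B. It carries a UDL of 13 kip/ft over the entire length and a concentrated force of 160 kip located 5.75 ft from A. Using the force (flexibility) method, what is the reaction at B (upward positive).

Choose R_B as the redundant. The primary structure is the cantilever fixed at A.
Deflection at B on the released cantilever, summing each load's contribution:
  UDL 13: wL⁴/(8EI) = 28421/EI
  point load 160 at a = 5.75: Pa²(3L − a)/(6EI) = 25348/EI
  δ_0 = 53769/EI
Tip deflection under a unit load at B: L³/(3EI) = 507/EI.
The prop prevents deflection at B: R_B = δ_0/δ_{BB} = 53769/507 = 106.1 kip.

R_B = 106.1 kip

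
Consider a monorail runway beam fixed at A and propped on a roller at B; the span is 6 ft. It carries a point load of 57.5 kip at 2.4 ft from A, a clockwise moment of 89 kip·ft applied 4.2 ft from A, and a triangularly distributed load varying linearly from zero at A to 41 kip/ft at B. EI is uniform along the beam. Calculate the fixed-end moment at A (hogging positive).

M_A = 119.9 kip·ft

Release the roller at B. Primary structure: cantilever fixed at A.
Primary-structure tip deflection at B by superposition:
  point load 57.5 at a = 2.4: Pa²(3L − a)/(6EI) = 861.1/EI
  clockwise couple 89 at a = 4.2: M₀a(2L − a)/(2EI) = 1458/EI
  triangular load, peak 41 at the free end: 11w₀L⁴/(120EI) = 4871/EI
  δ_0 = 7190/EI
Tip deflection under a unit load at B: L³/(3EI) = 72/EI.
The prop prevents deflection at B: R_B = δ_0/δ_{BB} = 7190/72 = 99.86 kip.
Moment equilibrium about A: M_A = Σ(load moments about A) − R_B·L = 719 − 99.86×6 = 119.9 kip·ft.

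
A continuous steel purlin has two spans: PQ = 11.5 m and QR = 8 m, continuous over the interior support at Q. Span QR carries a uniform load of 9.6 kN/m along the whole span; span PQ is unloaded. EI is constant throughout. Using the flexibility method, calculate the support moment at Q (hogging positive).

Insert a hinge at Q; M_Q is the redundant, and each span becomes simply supported.
End slopes at the hinge Q, treating each span as simply supported:
  span QR: UDL 9.6: wL³/(24EI) = 204.8/EI
  relative rotation θ_0 = (0 + 204.8)/EI = 204.8/EI
A unit hogging moment at Q produces rotation L₁/(3EI) + L₂/(3EI) = 6.5/EI.
Slope continuity at Q: θ_0 = M_Q·6.5/EI, so M_Q = 204.8/6.5 = 31.51 kN·m (hogging).

M_Q = 31.51 kN·m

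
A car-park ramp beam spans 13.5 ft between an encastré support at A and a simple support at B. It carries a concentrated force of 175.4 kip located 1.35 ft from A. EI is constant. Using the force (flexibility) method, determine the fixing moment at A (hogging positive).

Remove the prop at B; the released (primary) structure is a cantilever built in at A.
Deflection at B on the released cantilever, summing each load's contribution:
  point load 175.4 at a = 1.35: Pa²(3L − a)/(6EI) = 2086/EI
Flexibility coefficient — unit upward force at B: δ_{BB} = L³/(3EI) = 820.1/EI.
The prop prevents deflection at B: R_B = δ_0/δ_{BB} = 2086/820.1 = 2.543 kip.
Moment equilibrium about A: M_A = Σ(load moments about A) − R_B·L = 236.8 − 2.543×13.5 = 202.5 kip·ft.

M_A = 202.5 kip·ft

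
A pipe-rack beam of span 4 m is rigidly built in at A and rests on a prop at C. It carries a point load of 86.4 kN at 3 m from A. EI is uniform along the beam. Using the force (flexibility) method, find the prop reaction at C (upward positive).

Remove the prop at C; the released (primary) structure is a cantilever built in at A.
Deflection at C on the released cantilever, summing each load's contribution:
  point load 86.4 at a = 3: Pa²(3L − a)/(6EI) = 1166/EI
Tip deflection under a unit load at C: L³/(3EI) = 21.33/EI.
Compatibility at C: δ_0 − R_C·δ_{CC} = 0, so R_C = 1166/21.33 = 54.67 kN.

R_C = 54.67 kN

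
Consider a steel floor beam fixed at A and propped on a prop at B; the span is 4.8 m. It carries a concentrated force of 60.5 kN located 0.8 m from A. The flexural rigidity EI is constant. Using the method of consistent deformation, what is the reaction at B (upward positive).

R_B = 2.381 kN

Remove the prop at B; the released (primary) structure is a cantilever built in at A.
Downward deflection at the released point B due to the loads:
  point load 60.5 at a = 0.8: Pa²(3L − a)/(6EI) = 87.77/EI
Tip deflection under a unit load at B: L³/(3EI) = 36.86/EI.
The prop prevents deflection at B: R_B = δ_0/δ_{BB} = 87.77/36.86 = 2.381 kN.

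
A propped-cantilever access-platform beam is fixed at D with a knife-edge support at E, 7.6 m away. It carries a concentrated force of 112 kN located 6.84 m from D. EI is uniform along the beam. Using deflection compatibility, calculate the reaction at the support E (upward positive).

R_E = 95.26 kN

Remove the prop at E; the released (primary) structure is a cantilever built in at D.
Free-end deflection of the primary structure under the applied loading (downward +):
  point load 112 at a = 6.84: Pa²(3L − a)/(6EI) = 13938/EI
Flexibility coefficient — unit upward force at E: δ_{EE} = L³/(3EI) = 146.3/EI.
The prop prevents deflection at E: R_E = δ_0/δ_{EE} = 13938/146.3 = 95.26 kN.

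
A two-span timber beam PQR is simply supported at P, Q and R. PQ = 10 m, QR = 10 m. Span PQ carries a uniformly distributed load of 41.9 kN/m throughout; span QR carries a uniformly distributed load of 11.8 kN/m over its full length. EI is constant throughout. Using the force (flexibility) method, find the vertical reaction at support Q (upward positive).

R_Q = 335.6 kN

Take M_Q as the redundant. Released structure: two simple spans PQ and QR with a hinge at Q.
Rotations at Q on the released spans (each span's end-slope, ×1/EI):
  span PQ: UDL 41.9: wL³/(24EI) = 1746/EI
  span QR: UDL 11.8: wL³/(24EI) = 491.7/EI
  relative rotation θ_0 = (1746 + 491.7)/EI = 2238/EI
A unit hogging moment at Q produces rotation L₁/(3EI) + L₂/(3EI) = 6.667/EI.
Slope continuity at Q: θ_0 = M_Q·6.667/EI, so M_Q = 2238/6.667 = 335.6 kN·m (hogging).
Span PQ, ΣM about P with M_Q applied at Q: R_Q^{PQ}·10 = 2095 + 335.6, so R_Q^{PQ} = 243.1 kN and R_P = 419 − 243.1 = 175.9 kN.
Span QR, ΣM about R: R_Q^{QR}·10 = 590 + 335.6, so R_Q^{QR} = 92.56 kN and R_R = 118 − 92.56 = 25.44 kN.
R_Q = 243.1 + 92.56 = 335.6 kN.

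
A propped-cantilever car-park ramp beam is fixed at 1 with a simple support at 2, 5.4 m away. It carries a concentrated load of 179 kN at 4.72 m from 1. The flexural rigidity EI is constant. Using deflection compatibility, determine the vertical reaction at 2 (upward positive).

Release the roller at 2. Primary structure: cantilever fixed at 1.
Downward deflection at the released point 2 due to the loads:
  point load 179 at a = 4.72: Pa²(3L − a)/(6EI) = 7630/EI
Tip deflection under a unit load at 2: L³/(3EI) = 52.49/EI.
Compatibility at 2: δ_0 − R_2·δ_{22} = 0, so R_2 = 7630/52.49 = 145.4 kN.

R_2 = 145.4 kN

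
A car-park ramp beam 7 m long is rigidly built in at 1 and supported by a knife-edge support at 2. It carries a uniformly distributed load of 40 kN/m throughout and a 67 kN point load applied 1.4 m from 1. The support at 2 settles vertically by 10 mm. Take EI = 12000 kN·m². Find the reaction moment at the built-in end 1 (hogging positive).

M_1 = 319.9 kN·m

Remove the prop at 2; the released (primary) structure is a cantilever built in at 1.
Downward deflection at the released point 2 due to the loads:
  UDL 40: wL⁴/(8EI) = 12005/EI
  point load 67 at a = 1.4: Pa²(3L − a)/(6EI) = 429/EI
  δ_0 = 12434/EI
Flexibility coefficient — unit upward force at 2: δ_{22} = L³/(3EI) = 114.3/EI.
With EI = 12000 kN·m²: δ_0 = 1.0362 m and δ_{22} = 0.009528 m/kN.
Compatibility — the beam at 2 must follow the support down by 0.01 m: δ_0 − R_2·δ_{22} = 0.01, so R_2 = (1.0362 − 0.01)/0.009528 = 107.7 kN.
Moment equilibrium about 1: M_1 = Σ(load moments about 1) − R_2·L = 1074 − 107.7×7 = 319.9 kN·m.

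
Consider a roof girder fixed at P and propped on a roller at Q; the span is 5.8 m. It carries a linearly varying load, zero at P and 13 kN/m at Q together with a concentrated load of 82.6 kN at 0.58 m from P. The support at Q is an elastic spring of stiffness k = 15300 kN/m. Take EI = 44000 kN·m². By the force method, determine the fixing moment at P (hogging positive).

Choose R_Q as the redundant. The primary structure is the cantilever fixed at P.
Deflection at Q on the released cantilever, summing each load's contribution:
  triangular load, peak 13 at the free end: 11w₀L⁴/(120EI) = 1349/EI
  point load 82.6 at a = 0.58: Pa²(3L − a)/(6EI) = 77.9/EI
  δ_0 = 1426/EI
Flexibility coefficient — unit upward force at Q: δ_{QQ} = L³/(3EI) = 65.04/EI.
With EI = 44000 kN·m²: δ_0 = 0.032419 m and δ_{QQ} = 0.001478 m/kN.
Compatibility — the spring shortens by R_Q/k under the reaction it provides: δ_0 − R_Q·δ_{QQ} = R_Q/k. With 1/k = 0.000065 m/kN, R_Q = δ_0 / (δ_{QQ} + 1/k) = 0.032419 / (0.001478 + 0.000065) = 21 kN.
Moment equilibrium about P: M_P = Σ(load moments about P) − R_Q·L = 193.7 − 21×5.8 = 71.86 kN·m.

M_P = 71.86 kN·m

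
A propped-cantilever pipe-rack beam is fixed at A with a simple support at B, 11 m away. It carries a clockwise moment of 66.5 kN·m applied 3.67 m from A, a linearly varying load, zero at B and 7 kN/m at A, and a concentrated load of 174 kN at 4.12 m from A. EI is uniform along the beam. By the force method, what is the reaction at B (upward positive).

R_B = 44.78 kN

Release the roller at B. Primary structure: cantilever fixed at A.
Primary-structure tip deflection at B by superposition:
  clockwise couple 66.5 at a = 3.67: M₀a(2L − a)/(2EI) = 2237/EI
  triangular load, peak 7 at the fixed end: w₀L⁴/(30EI) = 3416/EI
  point load 174 at a = 4.12: Pa²(3L − a)/(6EI) = 14216/EI
  δ_0 = 19869/EI
Flexibility coefficient — unit upward force at B: δ_{BB} = L³/(3EI) = 443.7/EI.
Compatibility at B: δ_0 − R_B·δ_{BB} = 0, so R_B = 19869/443.7 = 44.78 kN.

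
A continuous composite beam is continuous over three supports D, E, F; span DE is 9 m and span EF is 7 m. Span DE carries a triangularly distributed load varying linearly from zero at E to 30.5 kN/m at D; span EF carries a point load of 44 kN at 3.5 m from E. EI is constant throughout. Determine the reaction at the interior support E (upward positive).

R_E = 94.75 kN

Insert a hinge at E; M_E is the redundant, and each span becomes simply supported.
Rotations at E on the released spans (each span's end-slope, ×1/EI):
  span DE: triangular load, peak 30.5: 7w₀L³/(360EI) = 432.3/EI
  span EF: point load 44 at a = 3.5: Pab(L + b)/(6LEI) = 134.8/EI
  relative rotation θ_0 = (432.3 + 134.8)/EI = 567.1/EI
A unit hogging moment at E produces rotation L₁/(3EI) + L₂/(3EI) = 5.333/EI.
Slope continuity at E: θ_0 = M_E·5.333/EI, so M_E = 567.1/5.333 = 106.3 kN·m (hogging).
Span DE, ΣM about D with M_E applied at E: R_E^{DE}·9 = 411.8 + 106.3, so R_E^{DE} = 57.56 kN and R_D = 137.2 − 57.56 = 79.69 kN.
Span EF, ΣM about F: R_E^{EF}·7 = 154 + 106.3, so R_E^{EF} = 37.19 kN and R_F = 44 − 37.19 = 6.81 kN.
R_E = 57.56 + 37.19 = 94.75 kN.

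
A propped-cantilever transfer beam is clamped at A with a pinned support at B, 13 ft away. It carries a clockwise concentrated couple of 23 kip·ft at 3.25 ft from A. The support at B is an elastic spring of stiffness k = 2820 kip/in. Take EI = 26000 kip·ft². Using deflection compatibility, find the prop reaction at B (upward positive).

Release the roller at B. Primary structure: cantilever fixed at A.
Primary-structure tip deflection at B by superposition:
  clockwise couple 23 at a = 3.25: M₀a(2L − a)/(2EI) = 850.3/EI
Tip deflection under a unit load at B: L³/(3EI) = 732.3/EI.
With EI = 26000 kip·ft²: δ_0 = 0.032703 ft and δ_{BB} = 0.028167 ft/kip.
Compatibility — the spring shortens by R_B/k under the reaction it provides: δ_0 − R_B·δ_{BB} = R_B/k. With 1/k = 1/(2820×12) ft/kip = 0.00003 ft/kip, R_B = δ_0 / (δ_{BB} + 1/k) = 0.032703 / (0.028167 + 0.00003) = 1.16 kip.

R_B = 1.16 kip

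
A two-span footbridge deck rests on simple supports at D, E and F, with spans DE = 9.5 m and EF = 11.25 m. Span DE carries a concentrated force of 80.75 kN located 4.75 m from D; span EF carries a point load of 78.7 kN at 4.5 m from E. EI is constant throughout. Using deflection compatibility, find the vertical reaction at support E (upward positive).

R_E = 118.3 kN

Insert a hinge at E; M_E is the redundant, and each span becomes simply supported.
Discontinuity in slope at E on the released structure — sum the simple-span end rotations:
  span DE: point load 80.75 at a = 4.75: Pab(L + a)/(6LEI) = 455.5/EI
  span EF: point load 78.7 at a = 4.5: Pab(L + b)/(6LEI) = 637.5/EI
  relative rotation θ_0 = (455.5 + 637.5)/EI = 1093/EI
A unit hogging moment at E produces rotation L₁/(3EI) + L₂/(3EI) = 6.917/EI.
Slope continuity at E: θ_0 = M_E·6.917/EI, so M_E = 1093/6.917 = 158 kN·m (hogging).
Span DE, ΣM about D with M_E applied at E: R_E^{DE}·9.5 = 383.6 + 158, so R_E^{DE} = 57.01 kN and R_D = 80.75 − 57.01 = 23.74 kN.
Span EF, ΣM about F: R_E^{EF}·11.25 = 531.2 + 158, so R_E^{EF} = 61.27 kN and R_F = 78.7 − 61.27 = 17.43 kN.
R_E = 57.01 + 61.27 = 118.3 kN.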